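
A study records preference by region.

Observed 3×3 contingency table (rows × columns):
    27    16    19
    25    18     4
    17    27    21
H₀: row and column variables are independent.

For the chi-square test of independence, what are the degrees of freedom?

degrees of freedom = 4

df = (r−1)(c−1) = (3−1)·(3−1) = 4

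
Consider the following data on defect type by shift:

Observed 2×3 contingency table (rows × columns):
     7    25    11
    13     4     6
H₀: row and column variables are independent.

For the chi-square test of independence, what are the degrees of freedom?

degrees of freedom = 2

df = (r−1)(c−1) = (2−1)·(3−1) = 2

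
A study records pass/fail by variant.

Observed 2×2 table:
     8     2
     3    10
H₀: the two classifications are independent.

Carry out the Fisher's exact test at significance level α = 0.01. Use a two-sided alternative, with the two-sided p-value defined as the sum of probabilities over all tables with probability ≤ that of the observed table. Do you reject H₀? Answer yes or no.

Margins: r₁=10, r₂=13, c₁=11, c₂=12, n=23
p_obs = C(10,8)·C(13,3)/C(23,11); sum pmf over tables with pmf ≤ p_obs
p-value (two-sided) = 0.01228
At α=0.01: p ≥ α → fail to reject H₀

reject H₀: no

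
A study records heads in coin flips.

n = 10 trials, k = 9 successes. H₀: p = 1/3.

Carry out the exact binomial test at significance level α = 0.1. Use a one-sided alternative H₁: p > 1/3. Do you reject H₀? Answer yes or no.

Exact binomial: n=10, k=9, p₀=1/3=0.3333
P(X≥9) from Σ C(n,i)·p₀^i·(1−p₀)^(n−i)
p-value (one-sided, H₁ greater) = 0.00036
At α=0.1: p < α → reject H₀

reject H₀: yes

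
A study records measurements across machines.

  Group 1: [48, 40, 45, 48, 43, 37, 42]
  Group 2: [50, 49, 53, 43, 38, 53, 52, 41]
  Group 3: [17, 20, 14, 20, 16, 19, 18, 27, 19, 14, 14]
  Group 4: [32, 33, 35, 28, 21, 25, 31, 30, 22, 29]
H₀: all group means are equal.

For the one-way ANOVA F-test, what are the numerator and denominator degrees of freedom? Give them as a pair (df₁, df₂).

degrees of freedom = [3, 32]

k = 4 groups, N = 36 total
df = (k−1, N−k) = (4−1, 36−4) = (3, 32)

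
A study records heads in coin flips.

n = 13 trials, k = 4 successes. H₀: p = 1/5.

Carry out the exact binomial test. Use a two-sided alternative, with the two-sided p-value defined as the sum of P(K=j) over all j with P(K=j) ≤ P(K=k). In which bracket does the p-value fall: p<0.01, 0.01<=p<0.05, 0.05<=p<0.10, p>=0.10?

Exact binomial: n=13, k=4, p₀=1/5=0.2000
P(X=j) = C(n,j)·p₀^j·(1−p₀)^(n−j); p = Σ P(X=j) over j with P(X=j) ≤ P(X=4)
p-value (two-sided) = 0.30765
→ bracket: p>=0.10

p-value bracket: p>=0.10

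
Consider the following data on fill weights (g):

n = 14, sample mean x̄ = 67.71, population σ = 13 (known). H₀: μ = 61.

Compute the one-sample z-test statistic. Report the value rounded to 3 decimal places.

SE = σ/√n = 13/√14 = 3.4744
z = (x̄−μ₀)/SE = (67.71−61)/3.4744 = 1.9313

test statistic = 1.931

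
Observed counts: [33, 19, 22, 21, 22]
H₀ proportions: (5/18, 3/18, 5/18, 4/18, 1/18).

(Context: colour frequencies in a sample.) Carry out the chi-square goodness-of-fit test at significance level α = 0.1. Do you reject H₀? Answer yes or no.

reject H₀: yes

n = 117; E_i = n·p_i = [32.50, 19.50, 32.50, 26.00, 6.50]
χ² = (33−32.50)²/32.50 + (19−19.50)²/19.50 + (22−32.50)²/32.50 + (21−26.00)²/26.00 + (22−6.50)²/6.50 = 41.3359
df = 4
p-value (upper-tail) = 0.00000
At α=0.1: p < α → reject H₀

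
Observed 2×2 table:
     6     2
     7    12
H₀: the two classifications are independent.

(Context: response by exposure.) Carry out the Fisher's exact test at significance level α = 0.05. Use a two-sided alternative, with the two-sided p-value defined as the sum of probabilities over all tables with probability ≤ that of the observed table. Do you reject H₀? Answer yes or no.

reject H₀: no

Margins: r₁=8, r₂=19, c₁=13, c₂=14, n=27
p_obs = C(8,6)·C(19,7)/C(27,13); sum pmf over tables with pmf ≤ p_obs
p-value (two-sided) = 0.10319
At α=0.05: p ≥ α → fail to reject H₀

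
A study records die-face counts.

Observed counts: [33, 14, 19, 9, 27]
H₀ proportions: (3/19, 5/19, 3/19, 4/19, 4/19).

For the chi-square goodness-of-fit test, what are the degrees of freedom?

degrees of freedom = 4

df = k − 1 = 5 − 1 = 4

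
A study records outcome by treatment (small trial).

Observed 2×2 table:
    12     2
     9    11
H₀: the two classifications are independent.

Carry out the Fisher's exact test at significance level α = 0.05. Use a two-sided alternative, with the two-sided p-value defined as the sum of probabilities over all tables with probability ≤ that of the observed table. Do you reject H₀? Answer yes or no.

Margins: r₁=14, r₂=20, c₁=21, c₂=13, n=34
p_obs = C(14,12)·C(20,9)/C(34,21); sum pmf over tables with pmf ≤ p_obs
p-value (two-sided) = 0.03021
At α=0.05: p < α → reject H₀

reject H₀: yes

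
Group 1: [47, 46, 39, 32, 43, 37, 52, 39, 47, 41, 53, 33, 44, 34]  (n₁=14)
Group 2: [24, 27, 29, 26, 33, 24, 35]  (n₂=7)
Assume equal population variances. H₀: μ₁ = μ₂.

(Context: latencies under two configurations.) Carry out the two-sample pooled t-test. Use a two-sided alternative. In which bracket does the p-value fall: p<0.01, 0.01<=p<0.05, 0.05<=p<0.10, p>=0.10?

x̄₁=41.929, s₁=6.685, n₁=14
x̄₂=28.286, s₂=4.309, n₂=7
s_p² = [13·6.685² + 6·4.309²]/19 = 36.4398
SE = √(s_p²·(1/14+1/7)) = 2.7944
t = (41.929−28.286)/2.7944 = 4.8823
df = 19
p-value (two-sided) = 0.00010
→ bracket: p<0.01

p-value bracket: p<0.01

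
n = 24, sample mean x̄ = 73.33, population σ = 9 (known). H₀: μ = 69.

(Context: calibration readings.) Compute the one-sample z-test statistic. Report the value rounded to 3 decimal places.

test statistic = 2.357

SE = σ/√n = 9/√24 = 1.8371
z = (x̄−μ₀)/SE = (73.33−69)/1.8371 = 2.3570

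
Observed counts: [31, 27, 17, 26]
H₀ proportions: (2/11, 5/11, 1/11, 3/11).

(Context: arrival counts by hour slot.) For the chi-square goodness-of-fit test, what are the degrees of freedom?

df = k − 1 = 4 − 1 = 3

degrees of freedom = 3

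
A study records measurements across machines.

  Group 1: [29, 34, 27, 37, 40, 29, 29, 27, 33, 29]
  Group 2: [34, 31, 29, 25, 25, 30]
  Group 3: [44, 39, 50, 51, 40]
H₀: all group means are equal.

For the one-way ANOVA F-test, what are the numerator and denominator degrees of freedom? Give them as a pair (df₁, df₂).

degrees of freedom = [2, 18]

k = 3 groups, N = 21 total
df = (k−1, N−k) = (3−1, 21−3) = (2, 18)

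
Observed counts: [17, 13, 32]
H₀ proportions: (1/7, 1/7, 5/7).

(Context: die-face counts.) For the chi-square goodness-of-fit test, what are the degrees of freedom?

df = k − 1 = 3 − 1 = 2

degrees of freedom = 2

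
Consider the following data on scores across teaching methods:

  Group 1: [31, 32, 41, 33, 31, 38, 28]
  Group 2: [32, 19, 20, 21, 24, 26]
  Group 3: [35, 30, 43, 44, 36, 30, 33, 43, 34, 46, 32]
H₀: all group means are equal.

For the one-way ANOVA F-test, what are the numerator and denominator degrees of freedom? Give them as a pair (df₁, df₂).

degrees of freedom = [2, 21]

k = 3 groups, N = 24 total
df = (k−1, N−k) = (3−1, 24−3) = (2, 21)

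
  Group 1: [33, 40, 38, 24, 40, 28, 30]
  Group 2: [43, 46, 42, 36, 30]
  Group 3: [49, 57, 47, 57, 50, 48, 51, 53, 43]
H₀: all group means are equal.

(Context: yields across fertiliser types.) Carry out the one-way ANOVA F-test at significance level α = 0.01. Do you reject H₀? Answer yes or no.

Group means [33.29, 39.40, 50.56], grand mean 42.143
SSB = Σnᵢ(x̄ᵢ−x̄)² = 1223.721; SSW = ΣΣ(x−x̄ᵢ)² = 568.851
MSB = 1223.721/2 = 611.8603; MSW = 568.851/18 = 31.6028
F = MSB/MSW = 19.3609
df = (2, 18)
p-value (upper-tail) = 0.00003
At α=0.01: p < α → reject H₀

reject H₀: yes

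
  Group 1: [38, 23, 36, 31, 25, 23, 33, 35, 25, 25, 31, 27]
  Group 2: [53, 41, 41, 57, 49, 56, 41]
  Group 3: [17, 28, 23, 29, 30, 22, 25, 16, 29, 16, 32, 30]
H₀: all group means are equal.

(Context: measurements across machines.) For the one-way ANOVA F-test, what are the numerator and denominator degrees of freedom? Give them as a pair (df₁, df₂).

k = 3 groups, N = 31 total
df = (k−1, N−k) = (3−1, 31−3) = (2, 28)

degrees of freedom = [2, 28]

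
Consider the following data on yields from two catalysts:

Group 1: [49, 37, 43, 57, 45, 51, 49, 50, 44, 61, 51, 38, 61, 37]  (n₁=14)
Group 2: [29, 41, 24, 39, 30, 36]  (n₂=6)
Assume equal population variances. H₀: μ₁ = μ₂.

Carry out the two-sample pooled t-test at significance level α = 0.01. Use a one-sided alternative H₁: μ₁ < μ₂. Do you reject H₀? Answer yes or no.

reject H₀: no

x̄₁=48.071, s₁=8.014, n₁=14
x̄₂=33.167, s₂=6.555, n₂=6
s_p² = [13·8.014² + 5·6.555²]/18 = 58.3201
SE = √(s_p²·(1/14+1/6)) = 3.7264
t = (48.071−33.167)/3.7264 = 3.9998
df = 18
p-value (one-sided, H₁ less) = 0.99958
At α=0.01: p ≥ α → fail to reject H₀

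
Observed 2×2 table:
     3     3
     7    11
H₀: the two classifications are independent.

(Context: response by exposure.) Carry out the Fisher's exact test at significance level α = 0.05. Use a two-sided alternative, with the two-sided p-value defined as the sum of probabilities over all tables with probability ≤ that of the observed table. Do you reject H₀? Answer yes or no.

reject H₀: no

Margins: r₁=6, r₂=18, c₁=10, c₂=14, n=24
p_obs = C(6,3)·C(18,7)/C(24,10); sum pmf over tables with pmf ≤ p_obs
p-value (two-sided) = 0.66533
At α=0.05: p ≥ α → fail to reject H₀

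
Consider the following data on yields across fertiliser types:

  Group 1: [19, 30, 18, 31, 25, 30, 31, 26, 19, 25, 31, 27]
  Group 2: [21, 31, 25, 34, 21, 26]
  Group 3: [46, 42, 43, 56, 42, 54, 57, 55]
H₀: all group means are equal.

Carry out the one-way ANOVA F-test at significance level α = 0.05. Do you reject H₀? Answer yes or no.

reject H₀: yes

Group means [26.00, 26.33, 49.38], grand mean 33.269
SSB = Σnᵢ(x̄ᵢ−x̄)² = 2997.907; SSW = ΣΣ(x−x̄ᵢ)² = 727.208
MSB = 2997.907/2 = 1498.9535; MSW = 727.208/23 = 31.6178
F = MSB/MSW = 47.4086
df = (2, 23)
p-value (upper-tail) = 0.00000
At α=0.05: p < α → reject H₀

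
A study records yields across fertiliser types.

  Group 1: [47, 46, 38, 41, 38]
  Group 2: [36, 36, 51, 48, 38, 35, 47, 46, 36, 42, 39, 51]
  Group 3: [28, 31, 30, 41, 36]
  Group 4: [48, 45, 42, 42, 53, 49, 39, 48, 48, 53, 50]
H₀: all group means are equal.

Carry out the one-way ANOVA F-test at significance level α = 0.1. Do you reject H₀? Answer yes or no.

Group means [42.00, 42.08, 33.20, 47.00], grand mean 42.364
SSB = Σnᵢ(x̄ᵢ−x̄)² = 657.920; SSW = ΣΣ(x−x̄ᵢ)² = 811.717
MSB = 657.920/3 = 219.3066; MSW = 811.717/29 = 27.9902
F = MSB/MSW = 7.8351
df = (3, 29)
p-value (upper-tail) = 0.00056
At α=0.1: p < α → reject H₀

reject H₀: yes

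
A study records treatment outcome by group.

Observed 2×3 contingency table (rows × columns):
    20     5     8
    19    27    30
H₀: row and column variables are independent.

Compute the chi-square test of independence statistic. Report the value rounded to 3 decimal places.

Row totals [33, 76], col totals [39, 32, 38], n=109
χ² = (20−11.81)²/11.81 + (5−9.69)²/9.69 + (8−11.50)²/11.50 + (19−27.19)²/27.19 + (27−22.31)²/22.31 + (30−26.50)²/26.50 = 12.9376
df = 2

test statistic = 12.938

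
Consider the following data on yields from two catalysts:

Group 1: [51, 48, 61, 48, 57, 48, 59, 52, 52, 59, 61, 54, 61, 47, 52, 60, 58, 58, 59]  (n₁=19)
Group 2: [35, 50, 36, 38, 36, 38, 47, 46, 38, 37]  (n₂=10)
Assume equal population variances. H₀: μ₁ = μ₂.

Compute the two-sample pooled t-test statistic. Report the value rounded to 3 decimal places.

test statistic = 7.381

x̄₁=55.000, s₁=5.044, n₁=19
x̄₂=40.100, s₂=5.405, n₂=10
s_p² = [18·5.044² + 9·5.405²]/27 = 26.7000
SE = √(s_p²·(1/19+1/10)) = 2.0187
t = (55.000−40.100)/2.0187 = 7.3809
df = 27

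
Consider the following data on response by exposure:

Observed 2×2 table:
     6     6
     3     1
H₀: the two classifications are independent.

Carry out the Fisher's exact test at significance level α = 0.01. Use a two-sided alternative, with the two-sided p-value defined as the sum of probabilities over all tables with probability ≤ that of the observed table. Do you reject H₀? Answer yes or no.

reject H₀: no

Margins: r₁=12, r₂=4, c₁=9, c₂=7, n=16
p_obs = C(12,6)·C(4,3)/C(16,9); sum pmf over tables with pmf ≤ p_obs
p-value (two-sided) = 0.58462
At α=0.01: p ≥ α → fail to reject H₀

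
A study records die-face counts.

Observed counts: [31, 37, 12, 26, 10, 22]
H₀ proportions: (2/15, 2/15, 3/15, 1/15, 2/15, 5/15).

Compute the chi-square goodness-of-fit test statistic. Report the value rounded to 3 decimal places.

n = 138; E_i = n·p_i = [18.40, 18.40, 27.60, 9.20, 18.40, 46.00]
χ² = (31−18.40)²/18.40 + (37−18.40)²/18.40 + (12−27.60)²/27.60 + (26−9.20)²/9.20 + (10−18.40)²/18.40 + (22−46.00)²/46.00 = 83.2826
df = 5

test statistic = 83.283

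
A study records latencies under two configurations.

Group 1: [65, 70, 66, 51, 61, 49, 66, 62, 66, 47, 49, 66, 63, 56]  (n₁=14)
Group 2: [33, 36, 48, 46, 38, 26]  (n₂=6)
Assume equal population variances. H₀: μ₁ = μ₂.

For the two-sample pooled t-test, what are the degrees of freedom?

df = n₁ + n₂ − 2 = 14 + 6 − 2 = 18

degrees of freedom = 18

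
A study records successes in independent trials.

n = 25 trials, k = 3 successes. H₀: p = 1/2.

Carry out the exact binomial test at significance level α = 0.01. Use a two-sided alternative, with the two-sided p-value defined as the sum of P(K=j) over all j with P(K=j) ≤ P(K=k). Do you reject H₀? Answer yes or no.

Exact binomial: n=25, k=3, p₀=1/2=0.5000
P(X=j) = C(n,j)·p₀^j·(1−p₀)^(n−j); p = Σ P(X=j) over j with P(X=j) ≤ P(X=3)
p-value (two-sided) = 0.00016
At α=0.01: p < α → reject H₀

reject H₀: yes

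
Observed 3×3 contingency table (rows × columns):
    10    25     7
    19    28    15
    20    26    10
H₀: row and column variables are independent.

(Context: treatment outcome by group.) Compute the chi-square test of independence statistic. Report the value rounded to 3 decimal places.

Row totals [42, 62, 56], col totals [49, 79, 32], n=160
χ² = (10−12.86)²/12.86 + (25−20.74)²/20.74 + (7−8.40)²/8.40 + (19−18.99)²/18.99 + (28−30.61)²/30.61 + (15−12.40)²/12.40 + (20−17.15)²/17.15 + (26−27.65)²/27.65 + (10−11.20)²/11.20 = 3.2153
df = 4

test statistic = 3.215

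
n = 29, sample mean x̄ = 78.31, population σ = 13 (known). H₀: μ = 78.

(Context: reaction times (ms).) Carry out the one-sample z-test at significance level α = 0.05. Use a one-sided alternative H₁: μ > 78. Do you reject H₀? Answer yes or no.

reject H₀: no

SE = σ/√n = 13/√29 = 2.4140
z = (x̄−μ₀)/SE = (78.31−78)/2.4140 = 0.1284
p-value (one-sided, H₁ greater) = 0.44891
At α=0.05: p ≥ α → fail to reject H₀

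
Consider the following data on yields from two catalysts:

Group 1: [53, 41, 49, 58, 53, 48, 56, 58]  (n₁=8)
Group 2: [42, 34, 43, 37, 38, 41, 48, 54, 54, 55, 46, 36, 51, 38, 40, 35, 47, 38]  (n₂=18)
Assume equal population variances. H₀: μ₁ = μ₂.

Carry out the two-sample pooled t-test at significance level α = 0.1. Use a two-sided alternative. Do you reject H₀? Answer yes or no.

reject H₀: yes

x̄₁=52.000, s₁=5.806, n₁=8
x̄₂=43.167, s₂=6.939, n₂=18
s_p² = [7·5.806² + 17·6.939²]/24 = 43.9375
SE = √(s_p²·(1/8+1/18)) = 2.8166
t = (52.000−43.167)/2.8166 = 3.1362
df = 24
p-value (two-sided) = 0.00448
At α=0.1: p < α → reject H₀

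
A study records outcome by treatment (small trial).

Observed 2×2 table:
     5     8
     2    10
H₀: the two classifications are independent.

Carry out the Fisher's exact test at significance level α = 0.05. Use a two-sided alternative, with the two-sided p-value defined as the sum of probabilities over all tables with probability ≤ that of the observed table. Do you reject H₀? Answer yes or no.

Margins: r₁=13, r₂=12, c₁=7, c₂=18, n=25
p_obs = C(13,5)·C(12,2)/C(25,7); sum pmf over tables with pmf ≤ p_obs
p-value (two-sided) = 0.37826
At α=0.05: p ≥ α → fail to reject H₀

reject H₀: no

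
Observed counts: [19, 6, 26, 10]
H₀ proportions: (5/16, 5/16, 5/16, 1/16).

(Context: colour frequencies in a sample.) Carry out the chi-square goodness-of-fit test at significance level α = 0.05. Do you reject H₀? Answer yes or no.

n = 61; E_i = n·p_i = [19.06, 19.06, 19.06, 3.81]
χ² = (19−19.06)²/19.06 + (6−19.06)²/19.06 + (26−19.06)²/19.06 + (10−3.81)²/3.81 = 21.5180
df = 3
p-value (upper-tail) = 0.00008
At α=0.05: p < α → reject H₀

reject H₀: yes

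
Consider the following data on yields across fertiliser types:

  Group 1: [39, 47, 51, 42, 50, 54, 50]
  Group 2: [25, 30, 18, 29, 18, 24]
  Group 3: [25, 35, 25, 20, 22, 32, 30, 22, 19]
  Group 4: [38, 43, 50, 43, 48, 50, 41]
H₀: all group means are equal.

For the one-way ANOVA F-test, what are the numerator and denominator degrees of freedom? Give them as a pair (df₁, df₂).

k = 4 groups, N = 29 total
df = (k−1, N−k) = (4−1, 29−4) = (3, 25)

degrees of freedom = [3, 25]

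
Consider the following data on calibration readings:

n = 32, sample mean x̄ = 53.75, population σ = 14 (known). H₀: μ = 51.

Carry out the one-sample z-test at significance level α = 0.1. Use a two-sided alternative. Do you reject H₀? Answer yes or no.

reject H₀: no

SE = σ/√n = 14/√32 = 2.4749
z = (x̄−μ₀)/SE = (53.75−51)/2.4749 = 1.1112
p-value (two-sided) = 0.26650
At α=0.1: p ≥ α → fail to reject H₀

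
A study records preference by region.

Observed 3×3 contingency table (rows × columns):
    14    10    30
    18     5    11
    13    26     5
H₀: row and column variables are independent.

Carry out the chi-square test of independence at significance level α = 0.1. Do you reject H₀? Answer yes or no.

reject H₀: yes

Row totals [54, 34, 44], col totals [45, 41, 46], n=132
χ² = (14−18.41)²/18.41 + (10−16.77)²/16.77 + (30−18.82)²/18.82 + (18−11.59)²/11.59 + (5−10.56)²/10.56 + (11−11.85)²/11.85 + (13−15.00)²/15.00 + (26−13.67)²/13.67 + (5−15.33)²/15.33 = 35.3281
df = 4
p-value (upper-tail) = 0.00000
At α=0.1: p < α → reject H₀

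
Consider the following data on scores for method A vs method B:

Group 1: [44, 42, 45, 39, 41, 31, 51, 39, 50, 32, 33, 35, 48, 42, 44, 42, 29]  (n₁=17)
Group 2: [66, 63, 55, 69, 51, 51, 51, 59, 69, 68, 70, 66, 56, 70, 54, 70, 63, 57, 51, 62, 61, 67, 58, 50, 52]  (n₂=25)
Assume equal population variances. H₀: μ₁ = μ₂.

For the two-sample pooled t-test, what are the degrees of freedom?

degrees of freedom = 40

df = n₁ + n₂ − 2 = 17 + 25 − 2 = 40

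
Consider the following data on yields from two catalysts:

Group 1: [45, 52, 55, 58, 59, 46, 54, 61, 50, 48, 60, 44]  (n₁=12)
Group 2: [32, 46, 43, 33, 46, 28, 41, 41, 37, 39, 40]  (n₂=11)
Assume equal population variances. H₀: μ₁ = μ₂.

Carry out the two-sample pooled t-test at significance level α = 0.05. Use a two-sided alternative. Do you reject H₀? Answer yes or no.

reject H₀: yes

x̄₁=52.667, s₁=6.080, n₁=12
x̄₂=38.727, s₂=5.764, n₂=11
s_p² = [11·6.080² + 10·5.764²]/21 = 35.1833
SE = √(s_p²·(1/12+1/11)) = 2.4760
t = (52.667−38.727)/2.4760 = 5.6299
df = 21
p-value (two-sided) = 0.00001
At α=0.05: p < α → reject H₀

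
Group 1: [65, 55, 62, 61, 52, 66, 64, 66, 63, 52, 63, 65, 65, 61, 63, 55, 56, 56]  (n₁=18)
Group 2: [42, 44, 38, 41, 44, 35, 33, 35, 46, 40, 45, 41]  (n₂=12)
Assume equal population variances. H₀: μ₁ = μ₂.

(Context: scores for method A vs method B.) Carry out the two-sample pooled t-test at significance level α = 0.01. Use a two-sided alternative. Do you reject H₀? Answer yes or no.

x̄₁=60.556, s₁=4.853, n₁=18
x̄₂=40.333, s₂=4.271, n₂=12
s_p² = [17·4.853² + 11·4.271²]/28 = 21.4683
SE = √(s_p²·(1/18+1/12)) = 1.7268
t = (60.556−40.333)/1.7268 = 11.7111
df = 28
p-value (two-sided) = 0.00000
At α=0.01: p < α → reject H₀

reject H₀: yes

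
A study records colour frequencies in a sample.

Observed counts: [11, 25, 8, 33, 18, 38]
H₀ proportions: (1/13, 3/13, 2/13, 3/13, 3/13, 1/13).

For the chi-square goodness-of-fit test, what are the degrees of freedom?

df = k − 1 = 6 − 1 = 5

degrees of freedom = 5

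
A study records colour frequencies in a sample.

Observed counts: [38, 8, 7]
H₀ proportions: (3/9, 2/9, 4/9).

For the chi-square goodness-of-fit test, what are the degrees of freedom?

df = k − 1 = 3 − 1 = 2

degrees of freedom = 2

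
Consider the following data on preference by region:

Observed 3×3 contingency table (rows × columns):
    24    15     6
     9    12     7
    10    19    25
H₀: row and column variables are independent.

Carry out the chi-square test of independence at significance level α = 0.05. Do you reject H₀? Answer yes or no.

reject H₀: yes

Row totals [45, 28, 54], col totals [43, 46, 38], n=127
χ² = (24−15.24)²/15.24 + (15−16.30)²/16.30 + (6−13.46)²/13.46 + (9−9.48)²/9.48 + (12−10.14)²/10.14 + (7−8.38)²/8.38 + (10−18.28)²/18.28 + (19−19.56)²/19.56 + (25−16.16)²/16.16 = 18.4823
df = 4
p-value (upper-tail) = 0.00099
At α=0.05: p < α → reject H₀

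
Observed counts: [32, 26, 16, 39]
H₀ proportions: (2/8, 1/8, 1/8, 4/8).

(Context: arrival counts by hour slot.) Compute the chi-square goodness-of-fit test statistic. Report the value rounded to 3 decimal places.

n = 113; E_i = n·p_i = [28.25, 14.12, 14.12, 56.50]
χ² = (32−28.25)²/28.25 + (26−14.12)²/14.12 + (16−14.12)²/14.12 + (39−56.50)²/56.50 = 16.1504
df = 3

test statistic = 16.150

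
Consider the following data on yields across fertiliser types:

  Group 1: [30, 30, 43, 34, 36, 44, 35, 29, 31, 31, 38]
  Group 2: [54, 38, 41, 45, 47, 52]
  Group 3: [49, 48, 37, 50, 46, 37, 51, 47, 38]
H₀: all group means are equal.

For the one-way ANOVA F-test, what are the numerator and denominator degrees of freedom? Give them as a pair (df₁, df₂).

degrees of freedom = [2, 23]

k = 3 groups, N = 26 total
df = (k−1, N−k) = (3−1, 26−3) = (2, 23)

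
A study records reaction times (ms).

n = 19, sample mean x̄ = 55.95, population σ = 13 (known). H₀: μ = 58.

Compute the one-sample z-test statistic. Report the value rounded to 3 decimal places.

SE = σ/√n = 13/√19 = 2.9824
z = (x̄−μ₀)/SE = (55.95−58)/2.9824 = -0.6874

test statistic = -0.687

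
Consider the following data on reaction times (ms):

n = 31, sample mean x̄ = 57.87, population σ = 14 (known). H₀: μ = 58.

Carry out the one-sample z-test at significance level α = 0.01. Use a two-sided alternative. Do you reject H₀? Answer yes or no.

reject H₀: no

SE = σ/√n = 14/√31 = 2.5145
z = (x̄−μ₀)/SE = (57.87−58)/2.5145 = -0.0517
p-value (two-sided) = 0.95877
At α=0.01: p ≥ α → fail to reject H₀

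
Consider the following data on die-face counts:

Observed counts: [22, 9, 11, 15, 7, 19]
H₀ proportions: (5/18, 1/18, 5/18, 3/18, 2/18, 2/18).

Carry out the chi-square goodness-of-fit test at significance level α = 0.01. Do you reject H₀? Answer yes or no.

reject H₀: yes

n = 83; E_i = n·p_i = [23.06, 4.61, 23.06, 13.83, 9.22, 9.22]
χ² = (22−23.06)²/23.06 + (9−4.61)²/4.61 + (11−23.06)²/23.06 + (15−13.83)²/13.83 + (7−9.22)²/9.22 + (19−9.22)²/9.22 = 21.5301
df = 5
p-value (upper-tail) = 0.00064
At α=0.01: p < α → reject H₀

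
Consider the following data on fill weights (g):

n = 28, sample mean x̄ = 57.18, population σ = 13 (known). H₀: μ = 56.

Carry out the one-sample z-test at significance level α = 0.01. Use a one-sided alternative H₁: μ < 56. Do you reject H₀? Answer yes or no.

reject H₀: no

SE = σ/√n = 13/√28 = 2.4568
z = (x̄−μ₀)/SE = (57.18−56)/2.4568 = 0.4803
p-value (one-sided, H₁ less) = 0.68449
At α=0.01: p ≥ α → fail to reject H₀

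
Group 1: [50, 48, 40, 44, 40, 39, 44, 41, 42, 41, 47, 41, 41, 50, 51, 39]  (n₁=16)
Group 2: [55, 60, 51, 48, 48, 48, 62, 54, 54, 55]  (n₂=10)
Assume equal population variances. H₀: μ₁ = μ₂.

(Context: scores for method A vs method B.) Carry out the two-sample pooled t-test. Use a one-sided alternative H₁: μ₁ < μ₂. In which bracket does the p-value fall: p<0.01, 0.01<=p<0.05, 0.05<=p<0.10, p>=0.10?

x̄₁=43.625, s₁=4.209, n₁=16
x̄₂=53.500, s₂=4.905, n₂=10
s_p² = [15·4.209² + 9·4.905²]/24 = 20.0938
SE = √(s_p²·(1/16+1/10)) = 1.8070
t = (43.625−53.500)/1.8070 = -5.4649
df = 24
p-value (one-sided, H₁ less) = 0.00001
→ bracket: p<0.01

p-value bracket: p<0.01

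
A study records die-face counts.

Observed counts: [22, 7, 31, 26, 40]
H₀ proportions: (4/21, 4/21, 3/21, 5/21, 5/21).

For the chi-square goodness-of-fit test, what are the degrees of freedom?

degrees of freedom = 4

df = k − 1 = 5 − 1 = 4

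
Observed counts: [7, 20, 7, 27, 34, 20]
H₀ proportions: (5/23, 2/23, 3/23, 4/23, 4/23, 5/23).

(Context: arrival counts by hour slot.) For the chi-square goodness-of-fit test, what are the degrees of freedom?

degrees of freedom = 5

df = k − 1 = 6 − 1 = 5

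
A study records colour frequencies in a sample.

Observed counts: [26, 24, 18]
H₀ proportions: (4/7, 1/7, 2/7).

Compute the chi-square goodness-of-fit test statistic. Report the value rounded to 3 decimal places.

n = 68; E_i = n·p_i = [38.86, 9.71, 19.43]
χ² = (26−38.86)²/38.86 + (24−9.71)²/9.71 + (18−19.43)²/19.43 = 25.3676
df = 2

test statistic = 25.368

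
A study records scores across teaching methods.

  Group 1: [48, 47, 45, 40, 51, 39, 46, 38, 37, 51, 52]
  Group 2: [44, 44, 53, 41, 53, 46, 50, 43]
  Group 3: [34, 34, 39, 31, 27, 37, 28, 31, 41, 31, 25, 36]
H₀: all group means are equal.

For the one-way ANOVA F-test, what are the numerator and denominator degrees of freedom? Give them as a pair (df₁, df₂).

k = 3 groups, N = 31 total
df = (k−1, N−k) = (3−1, 31−3) = (2, 28)

degrees of freedom = [2, 28]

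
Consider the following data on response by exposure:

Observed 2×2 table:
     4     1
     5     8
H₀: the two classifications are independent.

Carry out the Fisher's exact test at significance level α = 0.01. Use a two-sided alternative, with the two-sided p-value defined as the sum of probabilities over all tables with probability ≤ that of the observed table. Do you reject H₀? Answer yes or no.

reject H₀: no

Margins: r₁=5, r₂=13, c₁=9, c₂=9, n=18
p_obs = C(5,4)·C(13,5)/C(18,9); sum pmf over tables with pmf ≤ p_obs
p-value (two-sided) = 0.29412
At α=0.01: p ≥ α → fail to reject H₀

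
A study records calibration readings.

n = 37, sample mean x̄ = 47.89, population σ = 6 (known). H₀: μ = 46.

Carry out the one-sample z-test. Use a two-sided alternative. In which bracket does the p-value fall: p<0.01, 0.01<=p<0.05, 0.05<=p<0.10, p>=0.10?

p-value bracket: 0.05<=p<0.10

SE = σ/√n = 6/√37 = 0.9864
z = (x̄−μ₀)/SE = (47.89−46)/0.9864 = 1.9161
p-value (two-sided) = 0.05536
→ bracket: 0.05<=p<0.10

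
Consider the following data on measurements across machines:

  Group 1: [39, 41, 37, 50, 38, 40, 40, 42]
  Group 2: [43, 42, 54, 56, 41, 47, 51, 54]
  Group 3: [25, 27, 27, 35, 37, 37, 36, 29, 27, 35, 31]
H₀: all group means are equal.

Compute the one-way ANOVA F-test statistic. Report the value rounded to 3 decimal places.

Group means [40.88, 48.50, 31.45], grand mean 39.296
SSB = Σnᵢ(x̄ᵢ−x̄)² = 1374.027; SSW = ΣΣ(x−x̄ᵢ)² = 581.602
MSB = 1374.027/2 = 687.0137; MSW = 581.602/24 = 24.2334
F = MSB/MSW = 28.3498
df = (2, 24)

test statistic = 28.350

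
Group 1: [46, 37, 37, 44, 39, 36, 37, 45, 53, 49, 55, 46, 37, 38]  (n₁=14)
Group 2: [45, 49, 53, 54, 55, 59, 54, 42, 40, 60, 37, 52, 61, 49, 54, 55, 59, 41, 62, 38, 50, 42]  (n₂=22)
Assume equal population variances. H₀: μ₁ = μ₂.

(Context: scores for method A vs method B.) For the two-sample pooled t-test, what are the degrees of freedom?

df = n₁ + n₂ − 2 = 14 + 22 − 2 = 34

degrees of freedom = 34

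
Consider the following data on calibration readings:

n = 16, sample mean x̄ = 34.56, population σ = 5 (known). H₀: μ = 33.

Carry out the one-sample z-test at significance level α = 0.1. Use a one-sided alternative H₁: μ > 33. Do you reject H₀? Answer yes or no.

SE = σ/√n = 5/√16 = 1.2500
z = (x̄−μ₀)/SE = (34.56−33)/1.2500 = 1.2480
p-value (one-sided, H₁ greater) = 0.10602
At α=0.1: p ≥ α → fail to reject H₀

reject H₀: no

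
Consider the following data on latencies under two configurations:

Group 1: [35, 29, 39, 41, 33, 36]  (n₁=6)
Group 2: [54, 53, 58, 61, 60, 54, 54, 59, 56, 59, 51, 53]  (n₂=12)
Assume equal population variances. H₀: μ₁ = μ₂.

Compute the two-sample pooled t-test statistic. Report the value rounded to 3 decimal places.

x̄₁=35.500, s₁=4.278, n₁=6
x̄₂=56.000, s₂=3.275, n₂=12
s_p² = [5·4.278² + 11·3.275²]/16 = 13.0938
SE = √(s_p²·(1/6+1/12)) = 1.8093
t = (35.500−56.000)/1.8093 = -11.3306
df = 16

test statistic = -11.331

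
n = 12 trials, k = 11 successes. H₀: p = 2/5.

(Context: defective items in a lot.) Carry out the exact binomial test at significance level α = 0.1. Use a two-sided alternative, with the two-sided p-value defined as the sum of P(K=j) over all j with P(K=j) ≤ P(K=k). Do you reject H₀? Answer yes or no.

Exact binomial: n=12, k=11, p₀=2/5=0.4000
P(X=j) = C(n,j)·p₀^j·(1−p₀)^(n−j); p = Σ P(X=j) over j with P(X=j) ≤ P(X=11)
p-value (two-sided) = 0.00032
At α=0.1: p < α → reject H₀

reject H₀: yes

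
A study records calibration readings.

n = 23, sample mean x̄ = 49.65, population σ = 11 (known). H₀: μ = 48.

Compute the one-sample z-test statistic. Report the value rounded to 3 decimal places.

test statistic = 0.719

SE = σ/√n = 11/√23 = 2.2937
z = (x̄−μ₀)/SE = (49.65−48)/2.2937 = 0.7194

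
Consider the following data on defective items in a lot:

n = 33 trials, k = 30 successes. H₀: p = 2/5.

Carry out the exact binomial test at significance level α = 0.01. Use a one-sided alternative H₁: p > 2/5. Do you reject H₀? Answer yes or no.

Exact binomial: n=33, k=30, p₀=2/5=0.4000
P(X≥30) from Σ C(n,i)·p₀^i·(1−p₀)^(n−i)
p-value (one-sided, H₁ greater) = 0.00000
At α=0.01: p < α → reject H₀

reject H₀: yes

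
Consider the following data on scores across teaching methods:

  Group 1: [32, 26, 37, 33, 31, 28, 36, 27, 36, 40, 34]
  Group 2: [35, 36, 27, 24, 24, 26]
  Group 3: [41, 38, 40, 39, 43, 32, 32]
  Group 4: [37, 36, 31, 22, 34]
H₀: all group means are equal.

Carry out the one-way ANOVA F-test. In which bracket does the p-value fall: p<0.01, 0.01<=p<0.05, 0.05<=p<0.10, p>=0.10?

Group means [32.73, 28.67, 37.86, 32.00], grand mean 33.000
SSB = Σnᵢ(x̄ᵢ−x̄)² = 283.628; SSW = ΣΣ(x−x̄ᵢ)² = 602.372
MSB = 283.628/3 = 94.5426; MSW = 602.372/25 = 24.0949
F = MSB/MSW = 3.9238
df = (3, 25)
p-value (upper-tail) = 0.02007
→ bracket: 0.01<=p<0.05

p-value bracket: 0.01<=p<0.05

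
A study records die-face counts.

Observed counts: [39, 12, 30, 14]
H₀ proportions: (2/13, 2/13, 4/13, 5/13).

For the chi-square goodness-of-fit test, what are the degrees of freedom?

degrees of freedom = 3

df = k − 1 = 4 − 1 = 3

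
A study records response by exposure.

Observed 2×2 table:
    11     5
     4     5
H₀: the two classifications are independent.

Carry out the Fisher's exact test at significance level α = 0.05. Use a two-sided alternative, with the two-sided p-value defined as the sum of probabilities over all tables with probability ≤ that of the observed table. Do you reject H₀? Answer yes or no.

Margins: r₁=16, r₂=9, c₁=15, c₂=10, n=25
p_obs = C(16,11)·C(9,4)/C(25,15); sum pmf over tables with pmf ≤ p_obs
p-value (two-sided) = 0.39733
At α=0.05: p ≥ α → fail to reject H₀

reject H₀: no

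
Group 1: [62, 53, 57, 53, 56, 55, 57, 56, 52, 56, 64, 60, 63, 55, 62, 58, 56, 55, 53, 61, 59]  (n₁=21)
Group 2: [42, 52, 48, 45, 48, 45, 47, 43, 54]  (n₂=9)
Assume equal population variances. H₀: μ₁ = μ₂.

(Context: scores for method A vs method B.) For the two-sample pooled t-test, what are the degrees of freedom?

df = n₁ + n₂ − 2 = 21 + 9 − 2 = 28

degrees of freedom = 28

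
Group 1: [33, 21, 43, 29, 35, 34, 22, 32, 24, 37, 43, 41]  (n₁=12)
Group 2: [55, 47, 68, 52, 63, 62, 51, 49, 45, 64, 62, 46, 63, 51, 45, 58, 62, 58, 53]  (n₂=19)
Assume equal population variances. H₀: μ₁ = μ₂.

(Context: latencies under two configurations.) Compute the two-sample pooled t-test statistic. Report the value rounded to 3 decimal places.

x̄₁=32.833, s₁=7.673, n₁=12
x̄₂=55.474, s₂=7.321, n₂=19
s_p² = [11·7.673² + 18·7.321²]/29 = 55.6001
SE = √(s_p²·(1/12+1/19)) = 2.7495
t = (32.833−55.474)/2.7495 = -8.2344
df = 29

test statistic = -8.234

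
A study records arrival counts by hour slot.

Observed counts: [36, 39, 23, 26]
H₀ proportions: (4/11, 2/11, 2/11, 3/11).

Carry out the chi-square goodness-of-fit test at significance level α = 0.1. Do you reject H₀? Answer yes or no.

reject H₀: yes

n = 124; E_i = n·p_i = [45.09, 22.55, 22.55, 33.82]
χ² = (36−45.09)²/45.09 + (39−22.55)²/22.55 + (23−22.55)²/22.55 + (26−33.82)²/33.82 = 15.6586
df = 3
p-value (upper-tail) = 0.00133
At α=0.1: p < α → reject H₀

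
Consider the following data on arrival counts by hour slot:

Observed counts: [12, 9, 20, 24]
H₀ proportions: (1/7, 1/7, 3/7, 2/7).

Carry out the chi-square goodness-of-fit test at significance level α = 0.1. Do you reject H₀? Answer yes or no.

n = 65; E_i = n·p_i = [9.29, 9.29, 27.86, 18.57]
χ² = (12−9.29)²/9.29 + (9−9.29)²/9.29 + (20−27.86)²/27.86 + (24−18.57)²/18.57 = 4.6051
df = 3
p-value (upper-tail) = 0.20310
At α=0.1: p ≥ α → fail to reject H₀

reject H₀: no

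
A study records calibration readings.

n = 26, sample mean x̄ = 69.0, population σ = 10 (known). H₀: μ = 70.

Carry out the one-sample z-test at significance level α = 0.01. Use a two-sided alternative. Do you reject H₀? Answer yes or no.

SE = σ/√n = 10/√26 = 1.9612
z = (x̄−μ₀)/SE = (69.0−70)/1.9612 = -0.5099
p-value (two-sided) = 0.61012
At α=0.01: p ≥ α → fail to reject H₀

reject H₀: no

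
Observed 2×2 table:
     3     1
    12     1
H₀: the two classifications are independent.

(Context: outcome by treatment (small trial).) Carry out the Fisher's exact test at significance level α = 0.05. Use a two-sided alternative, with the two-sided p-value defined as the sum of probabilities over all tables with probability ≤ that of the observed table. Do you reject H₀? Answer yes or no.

reject H₀: no

Margins: r₁=4, r₂=13, c₁=15, c₂=2, n=17
p_obs = C(4,3)·C(13,12)/C(17,15); sum pmf over tables with pmf ≤ p_obs
p-value (two-sided) = 0.42647
At α=0.05: p ≥ α → fail to reject H₀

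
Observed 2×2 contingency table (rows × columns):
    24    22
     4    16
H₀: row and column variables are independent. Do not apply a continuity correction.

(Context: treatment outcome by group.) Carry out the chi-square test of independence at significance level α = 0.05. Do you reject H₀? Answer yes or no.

Row totals [46, 20], col totals [28, 38], n=66
χ² = (24−19.52)²/19.52 + (22−26.48)²/26.48 + (4−8.48)²/8.48 + (16−11.52)²/11.52 = 5.9074
df = 1
p-value (upper-tail) = 0.01508
At α=0.05: p < α → reject H₀

reject H₀: yes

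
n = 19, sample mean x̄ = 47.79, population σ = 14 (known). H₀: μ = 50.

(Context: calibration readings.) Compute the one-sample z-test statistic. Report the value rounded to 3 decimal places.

test statistic = -0.688

SE = σ/√n = 14/√19 = 3.2118
z = (x̄−μ₀)/SE = (47.79−50)/3.2118 = -0.6881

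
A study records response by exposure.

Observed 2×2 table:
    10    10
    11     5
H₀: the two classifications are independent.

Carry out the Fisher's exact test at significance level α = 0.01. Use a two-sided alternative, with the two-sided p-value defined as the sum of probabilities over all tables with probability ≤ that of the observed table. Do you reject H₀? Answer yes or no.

Margins: r₁=20, r₂=16, c₁=21, c₂=15, n=36
p_obs = C(20,10)·C(16,11)/C(36,21); sum pmf over tables with pmf ≤ p_obs
p-value (two-sided) = 0.32043
At α=0.01: p ≥ α → fail to reject H₀

reject H₀: no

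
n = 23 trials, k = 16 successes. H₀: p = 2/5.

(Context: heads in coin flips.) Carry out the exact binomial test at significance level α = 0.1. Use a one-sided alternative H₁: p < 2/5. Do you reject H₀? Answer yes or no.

reject H₀: no

Exact binomial: n=23, k=16, p₀=2/5=0.4000
P(X≤16) from Σ C(n,i)·p₀^i·(1−p₀)^(n−i)
p-value (one-sided, H₁ less) = 0.99897
At α=0.1: p ≥ α → fail to reject H₀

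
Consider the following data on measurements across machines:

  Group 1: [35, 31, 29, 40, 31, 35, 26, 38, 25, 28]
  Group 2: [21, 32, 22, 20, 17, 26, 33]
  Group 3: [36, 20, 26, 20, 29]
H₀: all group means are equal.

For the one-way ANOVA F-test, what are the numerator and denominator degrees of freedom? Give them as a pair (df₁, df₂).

degrees of freedom = [2, 19]

k = 3 groups, N = 22 total
df = (k−1, N−k) = (3−1, 22−3) = (2, 19)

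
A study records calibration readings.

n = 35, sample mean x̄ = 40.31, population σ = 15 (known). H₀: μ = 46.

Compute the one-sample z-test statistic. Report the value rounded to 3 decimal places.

test statistic = -2.244

SE = σ/√n = 15/√35 = 2.5355
z = (x̄−μ₀)/SE = (40.31−46)/2.5355 = -2.2442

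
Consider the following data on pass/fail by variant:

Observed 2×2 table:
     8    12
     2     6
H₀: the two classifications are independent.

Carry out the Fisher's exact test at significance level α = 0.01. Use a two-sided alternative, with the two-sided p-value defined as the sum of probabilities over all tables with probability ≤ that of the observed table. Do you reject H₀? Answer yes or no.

reject H₀: no

Margins: r₁=20, r₂=8, c₁=10, c₂=18, n=28
p_obs = C(20,8)·C(8,2)/C(28,10); sum pmf over tables with pmf ≤ p_obs
p-value (two-sided) = 0.66920
At α=0.01: p ≥ α → fail to reject H₀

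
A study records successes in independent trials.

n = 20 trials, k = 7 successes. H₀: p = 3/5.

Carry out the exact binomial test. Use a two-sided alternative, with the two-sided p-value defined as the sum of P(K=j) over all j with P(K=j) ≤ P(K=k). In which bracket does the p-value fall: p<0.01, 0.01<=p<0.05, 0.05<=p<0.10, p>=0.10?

Exact binomial: n=20, k=7, p₀=3/5=0.6000
P(X=j) = C(n,j)·p₀^j·(1−p₀)^(n−j); p = Σ P(X=j) over j with P(X=j) ≤ P(X=7)
p-value (two-sided) = 0.03699
→ bracket: 0.01<=p<0.05

p-value bracket: 0.01<=p<0.05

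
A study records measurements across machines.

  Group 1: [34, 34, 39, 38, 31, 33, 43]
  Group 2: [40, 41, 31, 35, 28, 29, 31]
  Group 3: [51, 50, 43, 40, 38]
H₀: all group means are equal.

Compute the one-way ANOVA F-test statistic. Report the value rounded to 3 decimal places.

test statistic = 7.136

Group means [36.00, 33.57, 44.40], grand mean 37.316
SSB = Σnᵢ(x̄ᵢ−x̄)² = 361.191; SSW = ΣΣ(x−x̄ᵢ)² = 404.914
MSB = 361.191/2 = 180.5955; MSW = 404.914/16 = 25.3071
F = MSB/MSW = 7.1361
df = (2, 16)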